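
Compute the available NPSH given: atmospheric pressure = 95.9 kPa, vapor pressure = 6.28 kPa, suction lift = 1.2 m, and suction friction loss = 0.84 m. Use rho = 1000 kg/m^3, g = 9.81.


NPSHa = p_atm/(rho*g) - z_s - hf_s - p_vap/(rho*g).
p_atm/(rho*g) = 95.9*1000 / (1000*9.81) = 9.776 m.
p_vap/(rho*g) = 6.28*1000 / (1000*9.81) = 0.64 m.
NPSHa = 9.776 - 1.2 - 0.84 - 0.64
      = 7.1 m.

7.1


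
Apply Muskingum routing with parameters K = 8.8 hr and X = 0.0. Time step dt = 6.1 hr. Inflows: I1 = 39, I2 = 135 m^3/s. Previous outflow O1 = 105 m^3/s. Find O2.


Muskingum coefficients:
denom = 2*K*(1-X) + dt = 2*8.8*(1-0.0) + 6.1 = 23.7.
C0 = (dt - 2*K*X)/denom = (6.1 - 2*8.8*0.0)/23.7 = 0.2574.
C1 = (dt + 2*K*X)/denom = (6.1 + 2*8.8*0.0)/23.7 = 0.2574.
C2 = (2*K*(1-X) - dt)/denom = 0.4852.
O2 = C0*I2 + C1*I1 + C2*O1
   = 0.2574*135 + 0.2574*39 + 0.4852*105
   = 95.73 m^3/s.

95.73


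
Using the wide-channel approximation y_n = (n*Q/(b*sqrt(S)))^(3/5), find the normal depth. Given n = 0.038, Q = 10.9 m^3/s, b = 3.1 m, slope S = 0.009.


We use the wide-channel approximation y_n = (n*Q/(b*sqrt(S)))^(3/5).
sqrt(S) = sqrt(0.009) = 0.094868.
Numerator: n*Q = 0.038 * 10.9 = 0.4142.
Denominator: b*sqrt(S) = 3.1 * 0.094868 = 0.294091.
arg = 1.4084.
y_n = 1.4084^(3/5) = 1.2281 m.

1.2281


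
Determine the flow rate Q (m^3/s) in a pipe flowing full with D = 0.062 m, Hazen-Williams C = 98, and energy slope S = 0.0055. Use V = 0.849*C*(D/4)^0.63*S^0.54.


For a full circular pipe, R = D/4 = 0.062/4 = 0.0155 m.
V = 0.849 * 98 * 0.0155^0.63 * 0.0055^0.54
  = 0.849 * 98 * 0.072428 * 0.060228
  = 0.3629 m/s.
Pipe area A = pi*D^2/4 = pi*0.062^2/4 = 0.003 m^2.
Q = A * V = 0.003 * 0.3629 = 0.0011 m^3/s.

0.0011


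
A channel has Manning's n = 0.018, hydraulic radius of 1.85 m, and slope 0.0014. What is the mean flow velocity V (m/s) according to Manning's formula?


Manning's equation gives V = (1/n) * R^(2/3) * S^(1/2).
First, compute R^(2/3) = 1.85^(2/3) = 1.507.
Next, S^(1/2) = 0.0014^(1/2) = 0.037417.
Then 1/n = 1/0.018 = 55.56.
V = 55.56 * 1.507 * 0.037417 = 3.1326 m/s.

3.1326


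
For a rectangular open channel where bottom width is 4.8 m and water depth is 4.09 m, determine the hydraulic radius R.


For a rectangular section:
Flow area A = b * y = 4.8 * 4.09 = 19.63 m^2.
Wetted perimeter P = b + 2y = 4.8 + 2*4.09 = 12.98 m.
Hydraulic radius R = A/P = 19.63 / 12.98 = 1.5125 m.

1.5125


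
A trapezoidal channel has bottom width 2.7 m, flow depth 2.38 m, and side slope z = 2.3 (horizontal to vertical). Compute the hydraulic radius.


For a trapezoidal section with side slope z:
A = (b + z*y)*y = (2.7 + 2.3*2.38)*2.38 = 19.454 m^2.
P = b + 2*y*sqrt(1 + z^2) = 2.7 + 2*2.38*sqrt(1 + 2.3^2) = 14.638 m.
R = A/P = 19.454 / 14.638 = 1.329 m.

1.329


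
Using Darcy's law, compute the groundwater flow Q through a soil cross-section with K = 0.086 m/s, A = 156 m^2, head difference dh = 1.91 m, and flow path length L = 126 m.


Darcy's law: Q = K * A * i, where i = dh/L.
Hydraulic gradient i = 1.91 / 126 = 0.015159.
Q = 0.086 * 156 * 0.015159
  = 0.2034 m^3/s.

0.2034


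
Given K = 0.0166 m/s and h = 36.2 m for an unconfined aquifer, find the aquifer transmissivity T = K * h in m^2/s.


Transmissivity is defined as T = K * h.
T = 0.0166 * 36.2
  = 0.6009 m^2/s.

0.6009


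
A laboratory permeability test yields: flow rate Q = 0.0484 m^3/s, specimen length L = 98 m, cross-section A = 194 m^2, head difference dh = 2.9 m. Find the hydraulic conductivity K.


From K = Q*L / (A*dh):
Numerator: Q*L = 0.0484 * 98 = 4.7432.
Denominator: A*dh = 194 * 2.9 = 562.6.
K = 4.7432 / 562.6 = 0.008431 m/s.

0.008431


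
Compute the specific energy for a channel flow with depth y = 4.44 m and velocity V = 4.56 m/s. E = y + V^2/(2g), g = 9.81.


Specific energy E = y + V^2/(2g).
Velocity head = V^2/(2g) = 4.56^2 / (2*9.81) = 20.7936 / 19.62 = 1.0598 m.
E = 4.44 + 1.0598 = 5.4998 m.

5.4998


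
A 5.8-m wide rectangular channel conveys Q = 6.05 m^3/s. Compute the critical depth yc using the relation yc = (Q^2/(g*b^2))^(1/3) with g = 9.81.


Using yc = (Q^2 / (g * b^2))^(1/3):
Q^2 = 6.05^2 = 36.6.
g * b^2 = 9.81 * 5.8^2 = 9.81 * 33.64 = 330.01.
Q^2 / (g*b^2) = 36.6 / 330.01 = 0.1109.
yc = 0.1109^(1/3) = 0.4805 m.

0.4805


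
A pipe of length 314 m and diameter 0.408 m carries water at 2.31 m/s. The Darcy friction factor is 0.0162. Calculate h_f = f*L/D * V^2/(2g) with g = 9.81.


Darcy-Weisbach equation: h_f = f * (L/D) * V^2/(2g).
f * L/D = 0.0162 * 314/0.408 = 12.4676.
V^2/(2g) = 2.31^2 / (2*9.81) = 5.3361 / 19.62 = 0.272 m.
h_f = 12.4676 * 0.272 = 3.391 m.

3.391


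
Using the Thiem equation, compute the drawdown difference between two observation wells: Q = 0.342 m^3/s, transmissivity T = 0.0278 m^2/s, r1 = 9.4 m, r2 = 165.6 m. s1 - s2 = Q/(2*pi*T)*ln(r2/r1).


Thiem equation: s1 - s2 = Q/(2*pi*T) * ln(r2/r1).
ln(r2/r1) = ln(165.6/9.4) = 2.8689.
Q/(2*pi*T) = 0.342 / (2*pi*0.0278) = 0.342 / 0.1747 = 1.9579.
s1 - s2 = 1.9579 * 2.8689 = 5.6171 m.

5.6171


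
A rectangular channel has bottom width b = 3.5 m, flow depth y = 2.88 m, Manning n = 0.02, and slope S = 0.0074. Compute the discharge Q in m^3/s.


For a rectangular channel, the cross-sectional area A = b * y = 3.5 * 2.88 = 10.08 m^2.
The wetted perimeter P = b + 2y = 3.5 + 2*2.88 = 9.26 m.
Hydraulic radius R = A/P = 10.08/9.26 = 1.0886 m.
Velocity V = (1/n)*R^(2/3)*S^(1/2) = (1/0.02)*1.0886^(2/3)*0.0074^(1/2) = 4.5515 m/s.
Discharge Q = A * V = 10.08 * 4.5515 = 45.879 m^3/s.

45.879


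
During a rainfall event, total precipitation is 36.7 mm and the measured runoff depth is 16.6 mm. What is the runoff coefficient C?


The runoff coefficient C = runoff depth / rainfall depth.
C = 16.6 / 36.7
  = 0.4523.

0.4523


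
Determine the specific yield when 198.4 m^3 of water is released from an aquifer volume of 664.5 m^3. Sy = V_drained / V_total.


Specific yield Sy = Volume drained / Total volume.
Sy = 198.4 / 664.5
   = 0.2986.

0.2986


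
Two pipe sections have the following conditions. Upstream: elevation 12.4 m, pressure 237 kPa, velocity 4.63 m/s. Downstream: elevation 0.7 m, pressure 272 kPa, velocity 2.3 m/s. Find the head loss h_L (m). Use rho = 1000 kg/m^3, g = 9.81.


Total head at each section: H = z + p/(rho*g) + V^2/(2g).
H1 = 12.4 + 237*1000/(1000*9.81) + 4.63^2/(2*9.81)
   = 12.4 + 24.159 + 1.0926
   = 37.652 m.
H2 = 0.7 + 272*1000/(1000*9.81) + 2.3^2/(2*9.81)
   = 0.7 + 27.727 + 0.2696
   = 28.696 m.
h_L = H1 - H2 = 37.652 - 28.696 = 8.955 m.

8.955


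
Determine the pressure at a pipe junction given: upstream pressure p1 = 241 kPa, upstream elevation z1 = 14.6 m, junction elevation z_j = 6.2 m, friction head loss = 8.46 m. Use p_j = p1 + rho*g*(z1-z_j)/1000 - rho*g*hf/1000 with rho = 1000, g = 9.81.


Junction pressure: p_j = p1 + rho*g*(z1 - z_j)/1000 - rho*g*hf/1000.
Elevation term = 1000*9.81*(14.6 - 6.2)/1000 = 82.404 kPa.
Friction term = 1000*9.81*8.46/1000 = 82.993 kPa.
p_j = 241 + 82.404 - 82.993 = 240.41 kPa.

240.41


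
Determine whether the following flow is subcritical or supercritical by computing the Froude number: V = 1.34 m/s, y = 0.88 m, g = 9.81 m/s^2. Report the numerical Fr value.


The Froude number is defined as Fr = V / sqrt(g*y).
g*y = 9.81 * 0.88 = 8.6328.
sqrt(g*y) = sqrt(8.6328) = 2.9382.
Fr = 1.34 / 2.9382 = 0.4561.
Since Fr < 1, the flow is subcritical.

0.4561


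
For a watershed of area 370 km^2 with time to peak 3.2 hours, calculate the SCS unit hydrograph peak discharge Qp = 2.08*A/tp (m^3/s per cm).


SCS formula: Qp = 2.08 * A / tp.
Qp = 2.08 * 370 / 3.2
   = 769.6 / 3.2
   = 240.5 m^3/s per cm.

240.5


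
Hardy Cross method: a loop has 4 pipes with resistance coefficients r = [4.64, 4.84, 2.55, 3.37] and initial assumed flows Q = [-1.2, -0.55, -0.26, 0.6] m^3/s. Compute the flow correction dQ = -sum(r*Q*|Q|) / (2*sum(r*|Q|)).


Numerator terms (r*Q*|Q|): 4.64*-1.2*|-1.2| = -6.6816; 4.84*-0.55*|-0.55| = -1.4641; 2.55*-0.26*|-0.26| = -0.1724; 3.37*0.6*|0.6| = 1.2132.
Sum of numerator = -7.1049.
Denominator terms (r*|Q|): 4.64*|-1.2| = 5.568; 4.84*|-0.55| = 2.662; 2.55*|-0.26| = 0.663; 3.37*|0.6| = 2.022.
2 * sum of denominator = 2 * 10.915 = 21.83.
dQ = --7.1049 / 21.83 = 0.3255 m^3/s.

0.3255


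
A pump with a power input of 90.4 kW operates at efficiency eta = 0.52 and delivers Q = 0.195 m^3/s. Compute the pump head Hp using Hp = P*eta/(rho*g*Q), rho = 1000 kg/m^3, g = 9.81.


Pump head formula: Hp = P * eta / (rho * g * Q).
Numerator: P * eta = 90.4 * 1000 * 0.52 = 47008.0 W.
Denominator: rho * g * Q = 1000 * 9.81 * 0.195 = 1912.95.
Hp = 47008.0 / 1912.95 = 24.57 m.

24.57


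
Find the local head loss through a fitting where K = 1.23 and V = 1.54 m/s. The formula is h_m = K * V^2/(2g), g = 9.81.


Minor loss formula: h_m = K * V^2/(2g).
V^2 = 1.54^2 = 2.3716.
V^2/(2g) = 2.3716 / 19.62 = 0.1209 m.
h_m = 1.23 * 0.1209 = 0.1487 m.

0.1487


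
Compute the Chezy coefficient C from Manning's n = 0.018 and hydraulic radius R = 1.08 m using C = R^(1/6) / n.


The Chezy coefficient relates to Manning's n through C = R^(1/6) / n.
R^(1/6) = 1.08^(1/6) = 1.012909.
C = 1.012909 / 0.018 = 56.27 m^(1/2)/s.

56.27


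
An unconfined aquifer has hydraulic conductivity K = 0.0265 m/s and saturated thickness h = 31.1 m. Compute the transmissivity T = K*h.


Transmissivity is defined as T = K * h.
T = 0.0265 * 31.1
  = 0.8242 m^2/s.

0.8242


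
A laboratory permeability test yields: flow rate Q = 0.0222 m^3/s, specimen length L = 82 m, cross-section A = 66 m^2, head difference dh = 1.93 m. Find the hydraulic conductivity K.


From K = Q*L / (A*dh):
Numerator: Q*L = 0.0222 * 82 = 1.8204.
Denominator: A*dh = 66 * 1.93 = 127.38.
K = 1.8204 / 127.38 = 0.014291 m/s.

0.014291


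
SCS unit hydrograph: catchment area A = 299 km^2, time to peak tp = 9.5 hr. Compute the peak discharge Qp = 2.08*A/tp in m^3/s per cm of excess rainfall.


SCS formula: Qp = 2.08 * A / tp.
Qp = 2.08 * 299 / 9.5
   = 621.92 / 9.5
   = 65.47 m^3/s per cm.

65.47


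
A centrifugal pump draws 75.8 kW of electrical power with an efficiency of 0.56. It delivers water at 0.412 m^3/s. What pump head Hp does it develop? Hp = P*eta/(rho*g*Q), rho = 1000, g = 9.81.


Pump head formula: Hp = P * eta / (rho * g * Q).
Numerator: P * eta = 75.8 * 1000 * 0.56 = 42448.0 W.
Denominator: rho * g * Q = 1000 * 9.81 * 0.412 = 4041.72.
Hp = 42448.0 / 4041.72 = 10.5 m.

10.5


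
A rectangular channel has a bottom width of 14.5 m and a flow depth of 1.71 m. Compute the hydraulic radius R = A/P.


For a rectangular section:
Flow area A = b * y = 14.5 * 1.71 = 24.79 m^2.
Wetted perimeter P = b + 2y = 14.5 + 2*1.71 = 17.92 m.
Hydraulic radius R = A/P = 24.79 / 17.92 = 1.3836 m.

1.3836


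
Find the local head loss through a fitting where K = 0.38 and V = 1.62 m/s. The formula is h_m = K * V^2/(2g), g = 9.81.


Minor loss formula: h_m = K * V^2/(2g).
V^2 = 1.62^2 = 2.6244.
V^2/(2g) = 2.6244 / 19.62 = 0.1338 m.
h_m = 0.38 * 0.1338 = 0.0508 m.

0.0508


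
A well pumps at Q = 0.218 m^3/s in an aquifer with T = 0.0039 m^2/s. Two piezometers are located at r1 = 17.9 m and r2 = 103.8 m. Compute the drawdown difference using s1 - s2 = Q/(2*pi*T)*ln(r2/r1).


Thiem equation: s1 - s2 = Q/(2*pi*T) * ln(r2/r1).
ln(r2/r1) = ln(103.8/17.9) = 1.7577.
Q/(2*pi*T) = 0.218 / (2*pi*0.0039) = 0.218 / 0.0245 = 8.8964.
s1 - s2 = 8.8964 * 1.7577 = 15.6368 m.

15.6368


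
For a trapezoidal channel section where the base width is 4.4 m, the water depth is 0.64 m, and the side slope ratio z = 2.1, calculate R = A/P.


For a trapezoidal section with side slope z:
A = (b + z*y)*y = (4.4 + 2.1*0.64)*0.64 = 3.676 m^2.
P = b + 2*y*sqrt(1 + z^2) = 4.4 + 2*0.64*sqrt(1 + 2.1^2) = 7.377 m.
R = A/P = 3.676 / 7.377 = 0.4983 m.

0.4983


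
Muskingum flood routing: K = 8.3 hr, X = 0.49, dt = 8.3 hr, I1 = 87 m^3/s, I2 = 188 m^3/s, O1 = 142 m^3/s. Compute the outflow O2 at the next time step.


Muskingum coefficients:
denom = 2*K*(1-X) + dt = 2*8.3*(1-0.49) + 8.3 = 16.766.
C0 = (dt - 2*K*X)/denom = (8.3 - 2*8.3*0.49)/16.766 = 0.0099.
C1 = (dt + 2*K*X)/denom = (8.3 + 2*8.3*0.49)/16.766 = 0.9802.
C2 = (2*K*(1-X) - dt)/denom = 0.0099.
O2 = C0*I2 + C1*I1 + C2*O1
   = 0.0099*188 + 0.9802*87 + 0.0099*142
   = 88.54 m^3/s.

88.54


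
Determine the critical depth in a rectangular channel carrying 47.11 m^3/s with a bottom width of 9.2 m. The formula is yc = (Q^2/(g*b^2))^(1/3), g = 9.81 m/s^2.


Using yc = (Q^2 / (g * b^2))^(1/3):
Q^2 = 47.11^2 = 2219.35.
g * b^2 = 9.81 * 9.2^2 = 9.81 * 84.64 = 830.32.
Q^2 / (g*b^2) = 2219.35 / 830.32 = 2.6729.
yc = 2.6729^(1/3) = 1.3878 m.

1.3878


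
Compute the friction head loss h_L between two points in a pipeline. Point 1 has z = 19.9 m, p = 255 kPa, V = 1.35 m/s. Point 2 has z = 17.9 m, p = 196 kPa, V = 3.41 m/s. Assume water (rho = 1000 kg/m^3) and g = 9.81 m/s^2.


Total head at each section: H = z + p/(rho*g) + V^2/(2g).
H1 = 19.9 + 255*1000/(1000*9.81) + 1.35^2/(2*9.81)
   = 19.9 + 25.994 + 0.0929
   = 45.987 m.
H2 = 17.9 + 196*1000/(1000*9.81) + 3.41^2/(2*9.81)
   = 17.9 + 19.98 + 0.5927
   = 38.472 m.
h_L = H1 - H2 = 45.987 - 38.472 = 7.514 m.

7.514


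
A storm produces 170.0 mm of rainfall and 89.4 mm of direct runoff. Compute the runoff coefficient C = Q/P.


The runoff coefficient C = runoff depth / rainfall depth.
C = 89.4 / 170.0
  = 0.5259.

0.5259


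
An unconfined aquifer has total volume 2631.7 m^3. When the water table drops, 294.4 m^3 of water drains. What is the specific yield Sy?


Specific yield Sy = Volume drained / Total volume.
Sy = 294.4 / 2631.7
   = 0.1119.

0.1119


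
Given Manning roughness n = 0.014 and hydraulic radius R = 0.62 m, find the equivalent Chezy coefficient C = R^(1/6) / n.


The Chezy coefficient relates to Manning's n through C = R^(1/6) / n.
R^(1/6) = 0.62^(1/6) = 0.923419.
C = 0.923419 / 0.014 = 65.96 m^(1/2)/s.

65.96


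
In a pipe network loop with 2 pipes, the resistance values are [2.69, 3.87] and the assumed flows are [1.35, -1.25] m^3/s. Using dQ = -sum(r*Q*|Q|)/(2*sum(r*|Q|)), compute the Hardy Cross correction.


Numerator terms (r*Q*|Q|): 2.69*1.35*|1.35| = 4.9025; 3.87*-1.25*|-1.25| = -6.0469.
Sum of numerator = -1.1443.
Denominator terms (r*|Q|): 2.69*|1.35| = 3.6315; 3.87*|-1.25| = 4.8375.
2 * sum of denominator = 2 * 8.469 = 16.938.
dQ = --1.1443 / 16.938 = 0.0676 m^3/s.

0.0676


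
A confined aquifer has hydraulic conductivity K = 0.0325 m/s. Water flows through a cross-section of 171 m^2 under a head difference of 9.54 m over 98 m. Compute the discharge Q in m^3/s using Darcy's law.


Darcy's law: Q = K * A * i, where i = dh/L.
Hydraulic gradient i = 9.54 / 98 = 0.097347.
Q = 0.0325 * 171 * 0.097347
  = 0.541 m^3/s.

0.541


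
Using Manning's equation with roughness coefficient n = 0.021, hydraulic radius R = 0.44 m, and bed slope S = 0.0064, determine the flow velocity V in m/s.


Manning's equation gives V = (1/n) * R^(2/3) * S^(1/2).
First, compute R^(2/3) = 0.44^(2/3) = 0.5785.
Next, S^(1/2) = 0.0064^(1/2) = 0.08.
Then 1/n = 1/0.021 = 47.62.
V = 47.62 * 0.5785 * 0.08 = 2.2038 m/s.

2.2038


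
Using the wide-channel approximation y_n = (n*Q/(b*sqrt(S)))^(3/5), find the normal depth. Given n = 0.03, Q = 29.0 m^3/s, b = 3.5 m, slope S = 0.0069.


We use the wide-channel approximation y_n = (n*Q/(b*sqrt(S)))^(3/5).
sqrt(S) = sqrt(0.0069) = 0.083066.
Numerator: n*Q = 0.03 * 29.0 = 0.87.
Denominator: b*sqrt(S) = 3.5 * 0.083066 = 0.290731.
arg = 2.9924.
y_n = 2.9924^(3/5) = 1.9303 m.

1.9303


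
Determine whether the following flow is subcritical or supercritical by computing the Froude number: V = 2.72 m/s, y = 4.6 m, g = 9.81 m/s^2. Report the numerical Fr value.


The Froude number is defined as Fr = V / sqrt(g*y).
g*y = 9.81 * 4.6 = 45.126.
sqrt(g*y) = sqrt(45.126) = 6.7176.
Fr = 2.72 / 6.7176 = 0.4049.
Since Fr < 1, the flow is subcritical.

0.4049


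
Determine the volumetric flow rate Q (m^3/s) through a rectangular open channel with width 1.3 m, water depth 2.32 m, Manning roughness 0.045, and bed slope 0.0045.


For a rectangular channel, the cross-sectional area A = b * y = 1.3 * 2.32 = 3.02 m^2.
The wetted perimeter P = b + 2y = 1.3 + 2*2.32 = 5.94 m.
Hydraulic radius R = A/P = 3.02/5.94 = 0.5077 m.
Velocity V = (1/n)*R^(2/3)*S^(1/2) = (1/0.045)*0.5077^(2/3)*0.0045^(1/2) = 0.9488 m/s.
Discharge Q = A * V = 3.02 * 0.9488 = 2.861 m^3/s.

2.861


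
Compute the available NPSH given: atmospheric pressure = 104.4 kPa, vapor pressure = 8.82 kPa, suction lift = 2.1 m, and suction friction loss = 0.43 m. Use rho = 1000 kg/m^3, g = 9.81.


NPSHa = p_atm/(rho*g) - z_s - hf_s - p_vap/(rho*g).
p_atm/(rho*g) = 104.4*1000 / (1000*9.81) = 10.642 m.
p_vap/(rho*g) = 8.82*1000 / (1000*9.81) = 0.899 m.
NPSHa = 10.642 - 2.1 - 0.43 - 0.899
      = 7.21 m.

7.21


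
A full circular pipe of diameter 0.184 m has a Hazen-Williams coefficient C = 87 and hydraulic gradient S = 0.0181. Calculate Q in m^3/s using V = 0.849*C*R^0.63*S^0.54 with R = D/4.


For a full circular pipe, R = D/4 = 0.184/4 = 0.046 m.
V = 0.849 * 87 * 0.046^0.63 * 0.0181^0.54
  = 0.849 * 87 * 0.143727 * 0.11459
  = 1.2165 m/s.
Pipe area A = pi*D^2/4 = pi*0.184^2/4 = 0.0266 m^2.
Q = A * V = 0.0266 * 1.2165 = 0.0323 m^3/s.

0.0323


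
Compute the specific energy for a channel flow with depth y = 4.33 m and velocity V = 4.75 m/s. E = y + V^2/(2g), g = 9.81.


Specific energy E = y + V^2/(2g).
Velocity head = V^2/(2g) = 4.75^2 / (2*9.81) = 22.5625 / 19.62 = 1.15 m.
E = 4.33 + 1.15 = 5.48 m.

5.48


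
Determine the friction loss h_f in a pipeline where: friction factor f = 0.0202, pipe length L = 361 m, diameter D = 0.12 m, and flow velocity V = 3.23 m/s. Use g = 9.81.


Darcy-Weisbach equation: h_f = f * (L/D) * V^2/(2g).
f * L/D = 0.0202 * 361/0.12 = 60.7683.
V^2/(2g) = 3.23^2 / (2*9.81) = 10.4329 / 19.62 = 0.5317 m.
h_f = 60.7683 * 0.5317 = 32.313 m.

32.313


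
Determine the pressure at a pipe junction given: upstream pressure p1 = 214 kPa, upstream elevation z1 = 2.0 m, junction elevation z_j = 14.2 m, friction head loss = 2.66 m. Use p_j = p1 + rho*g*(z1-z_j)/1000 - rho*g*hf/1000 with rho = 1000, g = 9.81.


Junction pressure: p_j = p1 + rho*g*(z1 - z_j)/1000 - rho*g*hf/1000.
Elevation term = 1000*9.81*(2.0 - 14.2)/1000 = -119.682 kPa.
Friction term = 1000*9.81*2.66/1000 = 26.095 kPa.
p_j = 214 + -119.682 - 26.095 = 68.22 kPa.

68.22


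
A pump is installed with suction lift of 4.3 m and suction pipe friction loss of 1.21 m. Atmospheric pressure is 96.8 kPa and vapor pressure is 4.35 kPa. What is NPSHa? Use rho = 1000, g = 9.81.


NPSHa = p_atm/(rho*g) - z_s - hf_s - p_vap/(rho*g).
p_atm/(rho*g) = 96.8*1000 / (1000*9.81) = 9.867 m.
p_vap/(rho*g) = 4.35*1000 / (1000*9.81) = 0.443 m.
NPSHa = 9.867 - 4.3 - 1.21 - 0.443
      = 3.91 m.

3.91


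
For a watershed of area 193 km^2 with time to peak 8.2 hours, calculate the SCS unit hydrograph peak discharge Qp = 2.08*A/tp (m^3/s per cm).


SCS formula: Qp = 2.08 * A / tp.
Qp = 2.08 * 193 / 8.2
   = 401.44 / 8.2
   = 48.96 m^3/s per cm.

48.96


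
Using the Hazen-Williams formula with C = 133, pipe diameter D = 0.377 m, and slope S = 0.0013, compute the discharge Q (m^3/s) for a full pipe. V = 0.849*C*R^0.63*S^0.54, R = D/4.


For a full circular pipe, R = D/4 = 0.377/4 = 0.0943 m.
V = 0.849 * 133 * 0.0943^0.63 * 0.0013^0.54
  = 0.849 * 133 * 0.225838 * 0.027639
  = 0.7048 m/s.
Pipe area A = pi*D^2/4 = pi*0.377^2/4 = 0.1116 m^2.
Q = A * V = 0.1116 * 0.7048 = 0.0787 m^3/s.

0.0787


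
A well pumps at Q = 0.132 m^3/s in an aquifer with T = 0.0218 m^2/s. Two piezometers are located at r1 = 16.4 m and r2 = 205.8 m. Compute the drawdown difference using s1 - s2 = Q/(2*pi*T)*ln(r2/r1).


Thiem equation: s1 - s2 = Q/(2*pi*T) * ln(r2/r1).
ln(r2/r1) = ln(205.8/16.4) = 2.5296.
Q/(2*pi*T) = 0.132 / (2*pi*0.0218) = 0.132 / 0.137 = 0.9637.
s1 - s2 = 0.9637 * 2.5296 = 2.4378 m.

2.4378


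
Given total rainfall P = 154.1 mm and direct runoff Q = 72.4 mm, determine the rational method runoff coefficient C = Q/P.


The runoff coefficient C = runoff depth / rainfall depth.
C = 72.4 / 154.1
  = 0.4698.

0.4698


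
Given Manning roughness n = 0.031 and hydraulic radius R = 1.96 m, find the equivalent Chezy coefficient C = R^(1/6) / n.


The Chezy coefficient relates to Manning's n through C = R^(1/6) / n.
R^(1/6) = 1.96^(1/6) = 1.118689.
C = 1.118689 / 0.031 = 36.09 m^(1/2)/s.

36.09


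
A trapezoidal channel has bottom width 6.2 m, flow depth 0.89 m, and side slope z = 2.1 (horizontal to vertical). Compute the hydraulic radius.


For a trapezoidal section with side slope z:
A = (b + z*y)*y = (6.2 + 2.1*0.89)*0.89 = 7.181 m^2.
P = b + 2*y*sqrt(1 + z^2) = 6.2 + 2*0.89*sqrt(1 + 2.1^2) = 10.34 m.
R = A/P = 7.181 / 10.34 = 0.6945 m.

0.6945


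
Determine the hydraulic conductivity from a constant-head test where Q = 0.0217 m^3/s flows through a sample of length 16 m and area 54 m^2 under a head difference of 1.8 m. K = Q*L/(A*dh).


From K = Q*L / (A*dh):
Numerator: Q*L = 0.0217 * 16 = 0.3472.
Denominator: A*dh = 54 * 1.8 = 97.2.
K = 0.3472 / 97.2 = 0.003572 m/s.

0.003572


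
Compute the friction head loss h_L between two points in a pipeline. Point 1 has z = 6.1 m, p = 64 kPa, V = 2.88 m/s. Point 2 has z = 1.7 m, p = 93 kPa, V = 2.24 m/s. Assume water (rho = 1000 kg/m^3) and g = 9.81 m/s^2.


Total head at each section: H = z + p/(rho*g) + V^2/(2g).
H1 = 6.1 + 64*1000/(1000*9.81) + 2.88^2/(2*9.81)
   = 6.1 + 6.524 + 0.4228
   = 13.047 m.
H2 = 1.7 + 93*1000/(1000*9.81) + 2.24^2/(2*9.81)
   = 1.7 + 9.48 + 0.2557
   = 11.436 m.
h_L = H1 - H2 = 13.047 - 11.436 = 1.611 m.

1.611


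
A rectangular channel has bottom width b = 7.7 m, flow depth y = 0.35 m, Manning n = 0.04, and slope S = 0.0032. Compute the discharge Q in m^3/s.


For a rectangular channel, the cross-sectional area A = b * y = 7.7 * 0.35 = 2.69 m^2.
The wetted perimeter P = b + 2y = 7.7 + 2*0.35 = 8.4 m.
Hydraulic radius R = A/P = 2.69/8.4 = 0.3208 m.
Velocity V = (1/n)*R^(2/3)*S^(1/2) = (1/0.04)*0.3208^(2/3)*0.0032^(1/2) = 0.6628 m/s.
Discharge Q = A * V = 2.69 * 0.6628 = 1.786 m^3/s.

1.786


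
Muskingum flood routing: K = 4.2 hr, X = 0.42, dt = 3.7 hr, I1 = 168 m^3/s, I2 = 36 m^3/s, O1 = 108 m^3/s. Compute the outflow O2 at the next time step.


Muskingum coefficients:
denom = 2*K*(1-X) + dt = 2*4.2*(1-0.42) + 3.7 = 8.572.
C0 = (dt - 2*K*X)/denom = (3.7 - 2*4.2*0.42)/8.572 = 0.0201.
C1 = (dt + 2*K*X)/denom = (3.7 + 2*4.2*0.42)/8.572 = 0.8432.
C2 = (2*K*(1-X) - dt)/denom = 0.1367.
O2 = C0*I2 + C1*I1 + C2*O1
   = 0.0201*36 + 0.8432*168 + 0.1367*108
   = 157.15 m^3/s.

157.15


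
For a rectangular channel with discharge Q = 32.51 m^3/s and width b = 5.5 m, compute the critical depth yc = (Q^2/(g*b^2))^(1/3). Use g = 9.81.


Using yc = (Q^2 / (g * b^2))^(1/3):
Q^2 = 32.51^2 = 1056.9.
g * b^2 = 9.81 * 5.5^2 = 9.81 * 30.25 = 296.75.
Q^2 / (g*b^2) = 1056.9 / 296.75 = 3.5616.
yc = 3.5616^(1/3) = 1.5271 m.

1.5271


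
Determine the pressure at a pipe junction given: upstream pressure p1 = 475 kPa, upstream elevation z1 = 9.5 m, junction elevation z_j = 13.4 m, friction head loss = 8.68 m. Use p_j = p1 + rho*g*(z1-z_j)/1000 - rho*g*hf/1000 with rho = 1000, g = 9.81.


Junction pressure: p_j = p1 + rho*g*(z1 - z_j)/1000 - rho*g*hf/1000.
Elevation term = 1000*9.81*(9.5 - 13.4)/1000 = -38.259 kPa.
Friction term = 1000*9.81*8.68/1000 = 85.151 kPa.
p_j = 475 + -38.259 - 85.151 = 351.59 kPa.

351.59


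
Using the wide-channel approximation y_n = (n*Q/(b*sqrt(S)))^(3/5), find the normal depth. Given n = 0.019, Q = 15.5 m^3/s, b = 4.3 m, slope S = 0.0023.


We use the wide-channel approximation y_n = (n*Q/(b*sqrt(S)))^(3/5).
sqrt(S) = sqrt(0.0023) = 0.047958.
Numerator: n*Q = 0.019 * 15.5 = 0.2945.
Denominator: b*sqrt(S) = 4.3 * 0.047958 = 0.206219.
arg = 1.4281.
y_n = 1.4281^(3/5) = 1.2384 m.

1.2384


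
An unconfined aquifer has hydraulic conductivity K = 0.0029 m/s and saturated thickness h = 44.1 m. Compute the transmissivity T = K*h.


Transmissivity is defined as T = K * h.
T = 0.0029 * 44.1
  = 0.1279 m^2/s.

0.1279


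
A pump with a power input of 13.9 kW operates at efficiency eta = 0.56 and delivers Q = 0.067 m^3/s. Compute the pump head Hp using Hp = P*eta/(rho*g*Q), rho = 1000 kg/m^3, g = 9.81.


Pump head formula: Hp = P * eta / (rho * g * Q).
Numerator: P * eta = 13.9 * 1000 * 0.56 = 7784.0 W.
Denominator: rho * g * Q = 1000 * 9.81 * 0.067 = 657.27.
Hp = 7784.0 / 657.27 = 11.84 m.

11.84


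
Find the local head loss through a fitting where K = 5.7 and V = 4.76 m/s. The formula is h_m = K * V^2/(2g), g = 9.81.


Minor loss formula: h_m = K * V^2/(2g).
V^2 = 4.76^2 = 22.6576.
V^2/(2g) = 22.6576 / 19.62 = 1.1548 m.
h_m = 5.7 * 1.1548 = 6.5825 m.

6.5825


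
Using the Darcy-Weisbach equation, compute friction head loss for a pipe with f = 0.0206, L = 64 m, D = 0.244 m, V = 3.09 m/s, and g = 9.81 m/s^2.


Darcy-Weisbach equation: h_f = f * (L/D) * V^2/(2g).
f * L/D = 0.0206 * 64/0.244 = 5.4033.
V^2/(2g) = 3.09^2 / (2*9.81) = 9.5481 / 19.62 = 0.4867 m.
h_f = 5.4033 * 0.4867 = 2.63 m.

2.63


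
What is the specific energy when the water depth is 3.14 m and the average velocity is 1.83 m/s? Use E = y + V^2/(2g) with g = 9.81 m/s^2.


Specific energy E = y + V^2/(2g).
Velocity head = V^2/(2g) = 1.83^2 / (2*9.81) = 3.3489 / 19.62 = 0.1707 m.
E = 3.14 + 0.1707 = 3.3107 m.

3.3107


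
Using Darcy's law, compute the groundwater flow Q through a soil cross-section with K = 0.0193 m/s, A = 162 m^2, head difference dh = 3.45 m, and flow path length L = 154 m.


Darcy's law: Q = K * A * i, where i = dh/L.
Hydraulic gradient i = 3.45 / 154 = 0.022403.
Q = 0.0193 * 162 * 0.022403
  = 0.07 m^3/s.

0.07


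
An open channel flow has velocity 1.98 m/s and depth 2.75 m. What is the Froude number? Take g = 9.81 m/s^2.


The Froude number is defined as Fr = V / sqrt(g*y).
g*y = 9.81 * 2.75 = 26.9775.
sqrt(g*y) = sqrt(26.9775) = 5.194.
Fr = 1.98 / 5.194 = 0.3812.

0.3812


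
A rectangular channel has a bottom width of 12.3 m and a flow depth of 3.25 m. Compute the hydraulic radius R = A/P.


For a rectangular section:
Flow area A = b * y = 12.3 * 3.25 = 39.98 m^2.
Wetted perimeter P = b + 2y = 12.3 + 2*3.25 = 18.8 m.
Hydraulic radius R = A/P = 39.98 / 18.8 = 2.1263 m.

2.1263


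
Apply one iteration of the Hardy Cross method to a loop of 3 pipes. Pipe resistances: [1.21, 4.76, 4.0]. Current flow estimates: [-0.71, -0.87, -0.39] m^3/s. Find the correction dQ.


Numerator terms (r*Q*|Q|): 1.21*-0.71*|-0.71| = -0.61; 4.76*-0.87*|-0.87| = -3.6028; 4.0*-0.39*|-0.39| = -0.6084.
Sum of numerator = -4.8212.
Denominator terms (r*|Q|): 1.21*|-0.71| = 0.8591; 4.76*|-0.87| = 4.1412; 4.0*|-0.39| = 1.56.
2 * sum of denominator = 2 * 6.5603 = 13.1206.
dQ = --4.8212 / 13.1206 = 0.3675 m^3/s.

0.3675


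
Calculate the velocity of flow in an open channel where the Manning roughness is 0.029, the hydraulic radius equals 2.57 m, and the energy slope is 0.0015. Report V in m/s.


Manning's equation gives V = (1/n) * R^(2/3) * S^(1/2).
First, compute R^(2/3) = 2.57^(2/3) = 1.8762.
Next, S^(1/2) = 0.0015^(1/2) = 0.03873.
Then 1/n = 1/0.029 = 34.48.
V = 34.48 * 1.8762 * 0.03873 = 2.5057 m/s.

2.5057


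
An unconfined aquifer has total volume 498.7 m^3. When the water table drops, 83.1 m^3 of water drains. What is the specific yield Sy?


Specific yield Sy = Volume drained / Total volume.
Sy = 83.1 / 498.7
   = 0.1666.

0.1666


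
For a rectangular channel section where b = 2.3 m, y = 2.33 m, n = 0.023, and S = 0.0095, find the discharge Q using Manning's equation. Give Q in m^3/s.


For a rectangular channel, the cross-sectional area A = b * y = 2.3 * 2.33 = 5.36 m^2.
The wetted perimeter P = b + 2y = 2.3 + 2*2.33 = 6.96 m.
Hydraulic radius R = A/P = 5.36/6.96 = 0.77 m.
Velocity V = (1/n)*R^(2/3)*S^(1/2) = (1/0.023)*0.77^(2/3)*0.0095^(1/2) = 3.56 m/s.
Discharge Q = A * V = 5.36 * 3.56 = 19.078 m^3/s.

19.078


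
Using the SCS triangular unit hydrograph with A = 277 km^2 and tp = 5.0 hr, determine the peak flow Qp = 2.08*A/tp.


SCS formula: Qp = 2.08 * A / tp.
Qp = 2.08 * 277 / 5.0
   = 576.16 / 5.0
   = 115.23 m^3/s per cm.

115.23


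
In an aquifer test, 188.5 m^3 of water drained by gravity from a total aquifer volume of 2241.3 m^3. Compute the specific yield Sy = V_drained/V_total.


Specific yield Sy = Volume drained / Total volume.
Sy = 188.5 / 2241.3
   = 0.0841.

0.0841


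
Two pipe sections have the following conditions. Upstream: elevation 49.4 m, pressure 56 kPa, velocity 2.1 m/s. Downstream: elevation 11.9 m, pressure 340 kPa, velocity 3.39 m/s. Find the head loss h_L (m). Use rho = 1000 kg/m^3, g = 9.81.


Total head at each section: H = z + p/(rho*g) + V^2/(2g).
H1 = 49.4 + 56*1000/(1000*9.81) + 2.1^2/(2*9.81)
   = 49.4 + 5.708 + 0.2248
   = 55.333 m.
H2 = 11.9 + 340*1000/(1000*9.81) + 3.39^2/(2*9.81)
   = 11.9 + 34.659 + 0.5857
   = 47.144 m.
h_L = H1 - H2 = 55.333 - 47.144 = 8.189 m.

8.189


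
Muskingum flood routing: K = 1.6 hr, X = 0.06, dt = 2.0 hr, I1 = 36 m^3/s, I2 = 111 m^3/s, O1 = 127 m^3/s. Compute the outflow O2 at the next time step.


Muskingum coefficients:
denom = 2*K*(1-X) + dt = 2*1.6*(1-0.06) + 2.0 = 5.008.
C0 = (dt - 2*K*X)/denom = (2.0 - 2*1.6*0.06)/5.008 = 0.361.
C1 = (dt + 2*K*X)/denom = (2.0 + 2*1.6*0.06)/5.008 = 0.4377.
C2 = (2*K*(1-X) - dt)/denom = 0.2013.
O2 = C0*I2 + C1*I1 + C2*O1
   = 0.361*111 + 0.4377*36 + 0.2013*127
   = 81.39 m^3/s.

81.39


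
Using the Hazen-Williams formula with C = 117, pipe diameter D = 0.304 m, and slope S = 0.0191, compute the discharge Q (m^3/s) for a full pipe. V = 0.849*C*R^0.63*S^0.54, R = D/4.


For a full circular pipe, R = D/4 = 0.304/4 = 0.076 m.
V = 0.849 * 117 * 0.076^0.63 * 0.0191^0.54
  = 0.849 * 117 * 0.197203 * 0.117966
  = 2.3108 m/s.
Pipe area A = pi*D^2/4 = pi*0.304^2/4 = 0.0726 m^2.
Q = A * V = 0.0726 * 2.3108 = 0.1677 m^3/s.

0.1677


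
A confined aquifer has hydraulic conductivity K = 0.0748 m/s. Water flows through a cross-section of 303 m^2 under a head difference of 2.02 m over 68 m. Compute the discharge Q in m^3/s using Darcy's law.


Darcy's law: Q = K * A * i, where i = dh/L.
Hydraulic gradient i = 2.02 / 68 = 0.029706.
Q = 0.0748 * 303 * 0.029706
  = 0.6733 m^3/s.

0.6733


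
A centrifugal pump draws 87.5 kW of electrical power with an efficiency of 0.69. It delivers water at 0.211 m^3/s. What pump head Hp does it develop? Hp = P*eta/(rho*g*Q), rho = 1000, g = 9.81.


Pump head formula: Hp = P * eta / (rho * g * Q).
Numerator: P * eta = 87.5 * 1000 * 0.69 = 60375.0 W.
Denominator: rho * g * Q = 1000 * 9.81 * 0.211 = 2069.91.
Hp = 60375.0 / 2069.91 = 29.17 m.

29.17


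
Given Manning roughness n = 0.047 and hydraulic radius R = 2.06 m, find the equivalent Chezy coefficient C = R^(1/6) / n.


The Chezy coefficient relates to Manning's n through C = R^(1/6) / n.
R^(1/6) = 2.06^(1/6) = 1.128005.
C = 1.128005 / 0.047 = 24.0 m^(1/2)/s.

24.0


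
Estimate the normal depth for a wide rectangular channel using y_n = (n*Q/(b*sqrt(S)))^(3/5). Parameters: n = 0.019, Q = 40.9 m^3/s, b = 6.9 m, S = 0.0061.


We use the wide-channel approximation y_n = (n*Q/(b*sqrt(S)))^(3/5).
sqrt(S) = sqrt(0.0061) = 0.078102.
Numerator: n*Q = 0.019 * 40.9 = 0.7771.
Denominator: b*sqrt(S) = 6.9 * 0.078102 = 0.538904.
arg = 1.442.
y_n = 1.442^(3/5) = 1.2456 m.

1.2456


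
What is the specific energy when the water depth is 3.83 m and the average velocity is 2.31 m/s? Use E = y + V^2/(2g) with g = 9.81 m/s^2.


Specific energy E = y + V^2/(2g).
Velocity head = V^2/(2g) = 2.31^2 / (2*9.81) = 5.3361 / 19.62 = 0.272 m.
E = 3.83 + 0.272 = 4.102 m.

4.102


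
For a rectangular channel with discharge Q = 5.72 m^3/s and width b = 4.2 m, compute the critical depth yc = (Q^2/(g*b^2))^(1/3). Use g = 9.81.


Using yc = (Q^2 / (g * b^2))^(1/3):
Q^2 = 5.72^2 = 32.72.
g * b^2 = 9.81 * 4.2^2 = 9.81 * 17.64 = 173.05.
Q^2 / (g*b^2) = 32.72 / 173.05 = 0.1891.
yc = 0.1891^(1/3) = 0.574 m.

0.574


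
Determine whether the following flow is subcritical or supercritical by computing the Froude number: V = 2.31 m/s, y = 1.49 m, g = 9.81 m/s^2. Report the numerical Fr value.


The Froude number is defined as Fr = V / sqrt(g*y).
g*y = 9.81 * 1.49 = 14.6169.
sqrt(g*y) = sqrt(14.6169) = 3.8232.
Fr = 2.31 / 3.8232 = 0.6042.
Since Fr < 1, the flow is subcritical.

0.6042


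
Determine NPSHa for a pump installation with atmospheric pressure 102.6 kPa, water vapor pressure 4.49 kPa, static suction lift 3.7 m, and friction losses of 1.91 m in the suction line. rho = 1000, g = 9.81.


NPSHa = p_atm/(rho*g) - z_s - hf_s - p_vap/(rho*g).
p_atm/(rho*g) = 102.6*1000 / (1000*9.81) = 10.459 m.
p_vap/(rho*g) = 4.49*1000 / (1000*9.81) = 0.458 m.
NPSHa = 10.459 - 3.7 - 1.91 - 0.458
      = 4.39 m.

4.39


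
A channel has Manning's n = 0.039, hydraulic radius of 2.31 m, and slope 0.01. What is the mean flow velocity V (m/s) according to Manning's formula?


Manning's equation gives V = (1/n) * R^(2/3) * S^(1/2).
First, compute R^(2/3) = 2.31^(2/3) = 1.7475.
Next, S^(1/2) = 0.01^(1/2) = 0.1.
Then 1/n = 1/0.039 = 25.64.
V = 25.64 * 1.7475 * 0.1 = 4.4807 m/s.

4.4807


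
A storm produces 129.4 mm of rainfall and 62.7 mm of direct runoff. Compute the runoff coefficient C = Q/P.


The runoff coefficient C = runoff depth / rainfall depth.
C = 62.7 / 129.4
  = 0.4845.

0.4845


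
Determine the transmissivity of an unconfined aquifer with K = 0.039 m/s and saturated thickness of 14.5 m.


Transmissivity is defined as T = K * h.
T = 0.039 * 14.5
  = 0.5655 m^2/s.

0.5655


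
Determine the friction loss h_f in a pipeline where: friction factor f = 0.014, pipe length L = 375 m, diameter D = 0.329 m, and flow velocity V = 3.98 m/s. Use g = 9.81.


Darcy-Weisbach equation: h_f = f * (L/D) * V^2/(2g).
f * L/D = 0.014 * 375/0.329 = 15.9574.
V^2/(2g) = 3.98^2 / (2*9.81) = 15.8404 / 19.62 = 0.8074 m.
h_f = 15.9574 * 0.8074 = 12.883 m.

12.883


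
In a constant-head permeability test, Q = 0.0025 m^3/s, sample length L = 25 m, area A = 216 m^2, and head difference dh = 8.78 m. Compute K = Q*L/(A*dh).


From K = Q*L / (A*dh):
Numerator: Q*L = 0.0025 * 25 = 0.0625.
Denominator: A*dh = 216 * 8.78 = 1896.48.
K = 0.0625 / 1896.48 = 3.3e-05 m/s.

3.3e-05


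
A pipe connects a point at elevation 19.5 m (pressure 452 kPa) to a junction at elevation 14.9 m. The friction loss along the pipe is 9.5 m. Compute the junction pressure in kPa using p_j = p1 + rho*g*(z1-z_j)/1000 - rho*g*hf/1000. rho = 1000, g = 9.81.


Junction pressure: p_j = p1 + rho*g*(z1 - z_j)/1000 - rho*g*hf/1000.
Elevation term = 1000*9.81*(19.5 - 14.9)/1000 = 45.126 kPa.
Friction term = 1000*9.81*9.5/1000 = 93.195 kPa.
p_j = 452 + 45.126 - 93.195 = 403.93 kPa.

403.93


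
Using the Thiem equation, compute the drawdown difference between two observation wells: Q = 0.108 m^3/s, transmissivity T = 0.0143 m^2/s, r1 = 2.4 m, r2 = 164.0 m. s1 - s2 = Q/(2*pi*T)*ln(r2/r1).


Thiem equation: s1 - s2 = Q/(2*pi*T) * ln(r2/r1).
ln(r2/r1) = ln(164.0/2.4) = 4.2244.
Q/(2*pi*T) = 0.108 / (2*pi*0.0143) = 0.108 / 0.0898 = 1.202.
s1 - s2 = 1.202 * 4.2244 = 5.0778 m.

5.0778


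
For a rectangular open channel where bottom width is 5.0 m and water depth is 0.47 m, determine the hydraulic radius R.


For a rectangular section:
Flow area A = b * y = 5.0 * 0.47 = 2.35 m^2.
Wetted perimeter P = b + 2y = 5.0 + 2*0.47 = 5.94 m.
Hydraulic radius R = A/P = 2.35 / 5.94 = 0.3956 m.

0.3956


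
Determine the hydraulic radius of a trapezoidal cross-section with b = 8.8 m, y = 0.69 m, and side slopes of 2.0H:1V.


For a trapezoidal section with side slope z:
A = (b + z*y)*y = (8.8 + 2.0*0.69)*0.69 = 7.024 m^2.
P = b + 2*y*sqrt(1 + z^2) = 8.8 + 2*0.69*sqrt(1 + 2.0^2) = 11.886 m.
R = A/P = 7.024 / 11.886 = 0.591 m.

0.591


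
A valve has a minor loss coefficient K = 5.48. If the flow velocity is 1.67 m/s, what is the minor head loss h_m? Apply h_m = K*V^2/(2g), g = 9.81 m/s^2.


Minor loss formula: h_m = K * V^2/(2g).
V^2 = 1.67^2 = 2.7889.
V^2/(2g) = 2.7889 / 19.62 = 0.1421 m.
h_m = 5.48 * 0.1421 = 0.779 m.

0.779


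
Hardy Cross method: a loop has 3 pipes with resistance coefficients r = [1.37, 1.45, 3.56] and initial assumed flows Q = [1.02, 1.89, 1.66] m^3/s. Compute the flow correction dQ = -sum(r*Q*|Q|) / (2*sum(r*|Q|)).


Numerator terms (r*Q*|Q|): 1.37*1.02*|1.02| = 1.4253; 1.45*1.89*|1.89| = 5.1795; 3.56*1.66*|1.66| = 9.8099.
Sum of numerator = 16.4148.
Denominator terms (r*|Q|): 1.37*|1.02| = 1.3974; 1.45*|1.89| = 2.7405; 3.56*|1.66| = 5.9096.
2 * sum of denominator = 2 * 10.0475 = 20.095.
dQ = -16.4148 / 20.095 = -0.8169 m^3/s.

-0.8169


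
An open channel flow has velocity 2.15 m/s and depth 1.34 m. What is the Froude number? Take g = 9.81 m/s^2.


The Froude number is defined as Fr = V / sqrt(g*y).
g*y = 9.81 * 1.34 = 13.1454.
sqrt(g*y) = sqrt(13.1454) = 3.6257.
Fr = 2.15 / 3.6257 = 0.593.

0.593


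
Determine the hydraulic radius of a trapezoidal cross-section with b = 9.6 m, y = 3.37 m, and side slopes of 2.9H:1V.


For a trapezoidal section with side slope z:
A = (b + z*y)*y = (9.6 + 2.9*3.37)*3.37 = 65.287 m^2.
P = b + 2*y*sqrt(1 + z^2) = 9.6 + 2*3.37*sqrt(1 + 2.9^2) = 30.275 m.
R = A/P = 65.287 / 30.275 = 2.1564 m.

2.1564


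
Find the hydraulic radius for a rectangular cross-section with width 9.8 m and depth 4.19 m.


For a rectangular section:
Flow area A = b * y = 9.8 * 4.19 = 41.06 m^2.
Wetted perimeter P = b + 2y = 9.8 + 2*4.19 = 18.18 m.
Hydraulic radius R = A/P = 41.06 / 18.18 = 2.2586 m.

2.2586


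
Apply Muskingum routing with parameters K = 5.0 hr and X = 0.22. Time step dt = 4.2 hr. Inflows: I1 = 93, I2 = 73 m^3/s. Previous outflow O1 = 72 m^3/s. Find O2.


Muskingum coefficients:
denom = 2*K*(1-X) + dt = 2*5.0*(1-0.22) + 4.2 = 12.0.
C0 = (dt - 2*K*X)/denom = (4.2 - 2*5.0*0.22)/12.0 = 0.1667.
C1 = (dt + 2*K*X)/denom = (4.2 + 2*5.0*0.22)/12.0 = 0.5333.
C2 = (2*K*(1-X) - dt)/denom = 0.3.
O2 = C0*I2 + C1*I1 + C2*O1
   = 0.1667*73 + 0.5333*93 + 0.3*72
   = 83.37 m^3/s.

83.37


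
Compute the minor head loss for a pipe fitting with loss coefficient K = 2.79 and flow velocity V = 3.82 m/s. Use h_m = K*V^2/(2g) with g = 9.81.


Minor loss formula: h_m = K * V^2/(2g).
V^2 = 3.82^2 = 14.5924.
V^2/(2g) = 14.5924 / 19.62 = 0.7438 m.
h_m = 2.79 * 0.7438 = 2.0751 m.

2.0751


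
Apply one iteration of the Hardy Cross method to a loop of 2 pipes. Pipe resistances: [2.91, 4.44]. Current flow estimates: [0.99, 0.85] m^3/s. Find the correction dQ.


Numerator terms (r*Q*|Q|): 2.91*0.99*|0.99| = 2.8521; 4.44*0.85*|0.85| = 3.2079.
Sum of numerator = 6.06.
Denominator terms (r*|Q|): 2.91*|0.99| = 2.8809; 4.44*|0.85| = 3.774.
2 * sum of denominator = 2 * 6.6549 = 13.3098.
dQ = -6.06 / 13.3098 = -0.4553 m^3/s.

-0.4553


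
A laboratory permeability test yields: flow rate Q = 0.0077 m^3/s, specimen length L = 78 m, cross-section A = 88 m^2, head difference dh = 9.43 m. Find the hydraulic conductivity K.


From K = Q*L / (A*dh):
Numerator: Q*L = 0.0077 * 78 = 0.6006.
Denominator: A*dh = 88 * 9.43 = 829.84.
K = 0.6006 / 829.84 = 0.000724 m/s.

0.000724


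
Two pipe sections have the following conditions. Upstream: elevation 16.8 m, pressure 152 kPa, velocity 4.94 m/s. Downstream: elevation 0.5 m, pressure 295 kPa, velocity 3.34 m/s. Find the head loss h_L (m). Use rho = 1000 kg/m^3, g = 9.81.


Total head at each section: H = z + p/(rho*g) + V^2/(2g).
H1 = 16.8 + 152*1000/(1000*9.81) + 4.94^2/(2*9.81)
   = 16.8 + 15.494 + 1.2438
   = 33.538 m.
H2 = 0.5 + 295*1000/(1000*9.81) + 3.34^2/(2*9.81)
   = 0.5 + 30.071 + 0.5686
   = 31.14 m.
h_L = H1 - H2 = 33.538 - 31.14 = 2.398 m.

2.398


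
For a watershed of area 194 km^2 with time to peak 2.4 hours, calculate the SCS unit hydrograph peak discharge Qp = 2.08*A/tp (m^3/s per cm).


SCS formula: Qp = 2.08 * A / tp.
Qp = 2.08 * 194 / 2.4
   = 403.52 / 2.4
   = 168.13 m^3/s per cm.

168.13
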